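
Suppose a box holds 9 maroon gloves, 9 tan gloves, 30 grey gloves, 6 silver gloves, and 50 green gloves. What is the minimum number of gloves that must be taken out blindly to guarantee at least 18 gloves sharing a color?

59

In the worst case we take at most 17 of each color, but all 9 maroon, all 9 tan, and all 6 silver (fewer than 17), giving 9 + 9 + 17 + 6 + 17 = 58.
One more glove then forces some color to 18, so 58 + 1 = 59.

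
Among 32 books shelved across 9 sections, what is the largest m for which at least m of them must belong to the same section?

4

The 32 books fall into 9 sections.
If each of the 9 sections held at most 3, the total would be at most 9 × 3 = 27 < 32, a contradiction.
So at least one holds ⌈32/9⌉ = 4.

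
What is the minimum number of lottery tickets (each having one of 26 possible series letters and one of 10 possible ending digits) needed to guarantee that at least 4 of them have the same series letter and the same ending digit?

781

There are 26 × 10 = 260 (series letter, ending digit) combinations acting as pigeonholes.
With 260 × 3 = 780 lottery tickets we could place exactly 3 in each, with no (series letter, ending digit) pair reaching 4.
One more forces some (series letter, ending digit) pair to hold 4, so 780 + 1 = 781.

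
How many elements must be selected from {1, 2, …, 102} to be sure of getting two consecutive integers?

Partition {1, …, 102} into 51 pairs: {1,2}, {3,4}, …, {101,102}.
Choosing 51 integers — say the 51 even numbers 2, 4, …, 102 — takes one from each pair and avoids the property.
Choosing 52 forces two into the same pair by pigeonhole, and those are consecutive. So 52.

52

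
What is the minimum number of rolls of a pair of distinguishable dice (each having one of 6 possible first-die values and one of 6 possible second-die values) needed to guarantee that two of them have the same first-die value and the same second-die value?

There are 6 × 6 = 36 (first-die value, second-die value) combinations acting as pigeonholes.
With 36 rolls of a pair of distinguishable dice we could place one in each, avoiding any repeat.
One more forces some (first-die value, second-die value) pair to hold 2, so 36 + 1 = 37.

37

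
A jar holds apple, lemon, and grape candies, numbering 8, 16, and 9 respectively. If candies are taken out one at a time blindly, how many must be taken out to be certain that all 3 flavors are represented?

26

The hardest flavor to obtain is apple: we could draw every other candy first — 33 − 8 = 25 candies — without a single apple one.
The next draw must be apple, so 25 + 1 = 26.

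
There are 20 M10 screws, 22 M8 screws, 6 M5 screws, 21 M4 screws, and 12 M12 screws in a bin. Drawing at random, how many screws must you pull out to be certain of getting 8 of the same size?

35

Treat the 5 sizes as pigeonholes.
In the worst case we take at most 7 of each size, but all 6 M5 (fewer than 7), giving 7 + 7 + 6 + 7 + 7 = 34.
One more screw then forces some size to 8, so 34 + 1 = 35.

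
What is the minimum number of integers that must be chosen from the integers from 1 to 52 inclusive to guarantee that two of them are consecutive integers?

27

Partition {1, …, 52} into 26 pairs: {1,2}, {3,4}, …, {51,52}.
Choosing 26 integers — say the 26 even numbers 2, 4, …, 52 — takes one from each pair and avoids the property.
Choosing 27 forces two into the same pair by pigeonhole, and those are consecutive. So 27.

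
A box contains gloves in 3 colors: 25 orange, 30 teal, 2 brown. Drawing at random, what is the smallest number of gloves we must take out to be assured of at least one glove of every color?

56

The hardest color to obtain is brown: we could draw every other glove first — 57 − 2 = 55 gloves — without a single brown one.
The next draw must be brown, so 55 + 1 = 56.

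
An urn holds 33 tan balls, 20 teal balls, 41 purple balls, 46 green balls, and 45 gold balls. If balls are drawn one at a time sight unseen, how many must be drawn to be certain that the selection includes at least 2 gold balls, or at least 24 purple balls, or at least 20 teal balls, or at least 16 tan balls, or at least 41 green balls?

The worst case stops just short of every target: 15 tan, 19 teal, 23 purple, 40 green, 1 gold — 15 + 19 + 23 + 40 + 1 = 98 balls.
One more ball must push some color to its target, so 98 + 1 = 99.

99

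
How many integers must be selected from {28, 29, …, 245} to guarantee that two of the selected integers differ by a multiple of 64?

Use the pigeonhole principle on residue classes: group the integers by remainder mod 64; there are 64 residue classes, each nonempty in this range.
Choosing one from each class (64 integers) avoids any shared remainder.
One more choice must repeat a class, so two differ by a multiple of 64. Hence 64 + 1 = 65.

65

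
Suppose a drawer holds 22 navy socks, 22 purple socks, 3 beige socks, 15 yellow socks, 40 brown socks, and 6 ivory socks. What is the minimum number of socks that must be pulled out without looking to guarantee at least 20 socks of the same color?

82

Treat the 6 colors as pigeonholes.
In the worst case we take at most 19 of each color, but all 3 beige, all 15 yellow, and all 6 ivory (fewer than 19), giving 19 + 19 + 3 + 15 + 19 + 6 = 81.
One more sock then forces some color to 20, so 81 + 1 = 82.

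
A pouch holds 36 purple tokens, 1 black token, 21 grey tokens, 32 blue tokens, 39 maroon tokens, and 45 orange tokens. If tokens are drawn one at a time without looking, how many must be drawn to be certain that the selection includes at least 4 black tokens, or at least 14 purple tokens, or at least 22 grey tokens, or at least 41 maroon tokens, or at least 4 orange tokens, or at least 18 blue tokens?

Each of the 6 colors has its own threshold; avoid all of them simultaneously.
The worst case stops just short of every target: 13 purple, all 1 black, 21 grey, 17 blue, all 39 maroon, 3 orange — 13 + 1 + 21 + 17 + 39 + 3 = 94 tokens.
One more token must push some color to its target, so 94 + 1 = 95.

95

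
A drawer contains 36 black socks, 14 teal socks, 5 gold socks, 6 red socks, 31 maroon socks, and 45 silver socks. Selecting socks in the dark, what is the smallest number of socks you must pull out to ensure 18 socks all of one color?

77

Treat the 6 colors as pigeonholes.
In the worst case we take at most 17 of each color, but all 14 teal, all 5 gold, and all 6 red (fewer than 17), giving 17 + 14 + 5 + 6 + 17 + 17 = 76.
One more sock then forces some color to 18, so 76 + 1 = 77.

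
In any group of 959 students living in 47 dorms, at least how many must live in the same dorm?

The 959 students fall into 47 dorms.
If each of the 47 dorms held at most 20, the total would be at most 47 × 20 = 940 < 959, a contradiction.
So at least one holds ⌈959/47⌉ = 21.

21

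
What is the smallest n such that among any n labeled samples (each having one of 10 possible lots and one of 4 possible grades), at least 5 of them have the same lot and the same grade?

There are 10 × 4 = 40 (lot, grade) combinations acting as pigeonholes.
With 40 × 4 = 160 labeled samples we could place exactly 4 in each, with no (lot, grade) pair reaching 5.
One more forces some (lot, grade) pair to hold 5, so 160 + 1 = 161.

161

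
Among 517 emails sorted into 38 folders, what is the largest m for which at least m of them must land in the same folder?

14

The 517 emails fall into 38 folders.
If each of the 38 folders held at most 13, the total would be at most 38 × 13 = 494 < 517, a contradiction.
So at least one holds ⌈517/38⌉ = 14.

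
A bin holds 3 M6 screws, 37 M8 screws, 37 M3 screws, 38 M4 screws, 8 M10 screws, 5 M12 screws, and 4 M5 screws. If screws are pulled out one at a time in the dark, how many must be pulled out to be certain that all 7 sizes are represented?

130

The hardest size to obtain is M6: we could draw every other screw first — 132 − 3 = 129 screws — without a single M6 one.
The next draw must be M6, so 129 + 1 = 130.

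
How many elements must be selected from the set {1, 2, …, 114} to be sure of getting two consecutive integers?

58

Partition {1, …, 114} into 57 pairs: {1,2}, {3,4}, …, {113,114}.
Choosing 57 integers — say the 57 even numbers 2, 4, …, 114 — takes one from each pair and avoids the property.
Choosing 58 forces two into the same pair by pigeonhole, and those are consecutive. So 58.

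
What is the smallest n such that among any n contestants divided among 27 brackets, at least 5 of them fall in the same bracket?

109

There are 27 brackets acting as pigeonholes.
With 27 × 4 = 108 contestants we could place exactly 4 in each, with no class reaching 5.
One more forces some class to hold 5, so 108 + 1 = 109.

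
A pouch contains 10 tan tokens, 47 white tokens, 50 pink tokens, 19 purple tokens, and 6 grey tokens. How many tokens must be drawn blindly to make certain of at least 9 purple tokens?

The worst case draws every non-purple token first: 10 + 47 + 50 + 6 = 113.
The next 9 draws are then forced to be purple, giving 113 + 9 = 122.

122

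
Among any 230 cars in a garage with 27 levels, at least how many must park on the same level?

9

The 230 cars fall into 27 levels.
If each of the 27 levels held at most 8, the total would be at most 27 × 8 = 216 < 230, a contradiction.
So at least one holds ⌈230/27⌉ = 9.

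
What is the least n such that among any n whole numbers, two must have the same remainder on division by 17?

18

Two integers differ by a multiple of 17 exactly when they share a remainder mod 17.
There are 17 residue classes mod 17, so 17 integers can all lie in distinct classes.
One more integer must repeat a residue, giving a difference divisible by 17. So n = 17 + 1 = 18.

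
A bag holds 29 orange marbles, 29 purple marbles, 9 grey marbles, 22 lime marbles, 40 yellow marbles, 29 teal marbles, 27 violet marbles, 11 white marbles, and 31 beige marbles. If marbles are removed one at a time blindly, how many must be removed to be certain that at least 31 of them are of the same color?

217

Treat the 9 colors as pigeonholes.
In the worst case we take at most 30 of each color, but all 29 orange, all 29 purple, all 9 grey, all 22 lime, all 29 teal, all 27 violet, and all 11 white (fewer than 30), giving 29 + 29 + 9 + 22 + 30 + 29 + 27 + 11 + 30 = 216.
One more marble then forces some color to 31, so 216 + 1 = 217.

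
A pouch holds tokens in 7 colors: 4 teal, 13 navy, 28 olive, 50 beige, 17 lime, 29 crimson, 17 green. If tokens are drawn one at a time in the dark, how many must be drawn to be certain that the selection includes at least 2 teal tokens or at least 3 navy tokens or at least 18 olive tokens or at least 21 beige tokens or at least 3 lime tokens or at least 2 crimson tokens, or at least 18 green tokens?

61

Each of the 7 colors has its own threshold; avoid all of them simultaneously.
The worst case stops just short of every target: 1 teal, 2 navy, 17 olive, 20 beige, 2 lime, 1 crimson, 17 green — 1 + 2 + 17 + 20 + 2 + 1 + 17 = 60 tokens.
One more token must push some color to its target, so 60 + 1 = 61.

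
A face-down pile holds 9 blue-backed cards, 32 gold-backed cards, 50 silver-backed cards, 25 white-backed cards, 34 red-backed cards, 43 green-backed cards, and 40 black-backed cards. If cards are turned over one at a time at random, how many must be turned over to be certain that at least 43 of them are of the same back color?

225

Treat the 7 back colors as pigeonholes.
In the worst case we take at most 42 of each back color, but all 9 blue-backed, all 32 gold-backed, all 25 white-backed, all 34 red-backed, and all 40 black-backed (fewer than 42), giving 9 + 32 + 42 + 25 + 34 + 42 + 40 = 224.
One more card then forces some back color to 43, so 224 + 1 = 225.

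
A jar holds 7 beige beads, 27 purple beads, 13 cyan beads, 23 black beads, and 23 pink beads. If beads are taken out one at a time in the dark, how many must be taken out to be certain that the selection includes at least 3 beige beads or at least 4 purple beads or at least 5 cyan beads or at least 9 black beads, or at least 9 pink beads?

26

The worst case stops just short of every target: 2 beige, 3 purple, 4 cyan, 8 black, 8 pink — 2 + 3 + 4 + 8 + 8 = 25 beads.
One more bead must push some color to its target, so 25 + 1 = 26.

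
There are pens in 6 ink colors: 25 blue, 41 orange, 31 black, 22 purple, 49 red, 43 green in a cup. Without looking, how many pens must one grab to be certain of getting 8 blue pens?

The worst case draws every non-blue pen first: 41 + 31 + 22 + 49 + 43 = 186.
The next 8 draws are then forced to be blue, giving 186 + 8 = 194.

194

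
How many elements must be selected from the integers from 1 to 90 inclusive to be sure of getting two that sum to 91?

Partition {1, …, 90} into 45 pairs: {1,90}, {2,89}, …, {45,46}.
Choosing 45 integers — say the integers 1 through 45 — takes one from each pair and avoids the property.
Choosing 46 forces two into the same pair by pigeonhole, and those sum to 91. So 46.

46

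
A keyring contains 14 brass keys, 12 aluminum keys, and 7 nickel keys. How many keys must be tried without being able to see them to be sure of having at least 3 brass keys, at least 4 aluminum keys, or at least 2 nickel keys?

The worst case stops just short of every target: 2 brass, 3 aluminum, 1 nickel — 2 + 3 + 1 = 6 keys.
One more key must push some type to its target, so 6 + 1 = 7.

7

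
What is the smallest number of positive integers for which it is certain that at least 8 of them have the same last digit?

71

There are 10 possible last digits acting as pigeonholes.
With 10 × 7 = 70 positive integers we could place exactly 7 in each, with no class reaching 8.
One more forces some class to hold 8, so 70 + 1 = 71.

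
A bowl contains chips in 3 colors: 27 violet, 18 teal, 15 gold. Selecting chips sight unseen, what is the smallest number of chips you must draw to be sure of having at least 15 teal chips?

The worst case draws every non-teal chip first: 27 + 15 = 42.
The next 15 draws are then forced to be teal, giving 42 + 15 = 57.

57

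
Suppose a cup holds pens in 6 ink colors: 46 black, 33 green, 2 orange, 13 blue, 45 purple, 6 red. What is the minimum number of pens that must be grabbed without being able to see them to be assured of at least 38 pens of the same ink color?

In the worst case we take at most 37 of each ink color, but all 33 green, all 2 orange, all 13 blue, and all 6 red (fewer than 37), giving 37 + 33 + 2 + 13 + 37 + 6 = 128.
One more pen then forces some ink color to 38, so 128 + 1 = 129.

129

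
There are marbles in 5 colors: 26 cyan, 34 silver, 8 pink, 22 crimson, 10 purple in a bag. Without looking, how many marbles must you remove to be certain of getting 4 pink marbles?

To avoid pink marbles as long as possible, exhaust the other 4 colors first.
The worst case draws every non-pink marble first: 26 + 34 + 22 + 10 = 92.
The next 4 draws are then forced to be pink, giving 92 + 4 = 96.

96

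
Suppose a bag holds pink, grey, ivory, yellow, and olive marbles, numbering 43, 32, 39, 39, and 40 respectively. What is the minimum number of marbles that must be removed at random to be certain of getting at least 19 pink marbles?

169

The worst case draws every non-pink marble first: 32 + 39 + 39 + 40 = 150.
The next 19 draws are then forced to be pink, giving 150 + 19 = 169.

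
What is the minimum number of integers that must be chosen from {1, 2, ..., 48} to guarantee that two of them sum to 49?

25

Partition {1, …, 48} into 24 pairs: {1,48}, {2,47}, …, {24,25}.
Choosing 24 integers — say the integers 1 through 24 — takes one from each pair and avoids the property.
Choosing 25 forces two into the same pair by pigeonhole, and those sum to 49. So 25.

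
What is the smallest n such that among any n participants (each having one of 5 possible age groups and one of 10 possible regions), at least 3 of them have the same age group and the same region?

101

There are 5 × 10 = 50 (age group, region) combinations acting as pigeonholes.
With 50 × 2 = 100 participants we could place exactly 2 in each, with no (age group, region) pair reaching 3.
One more forces some (age group, region) pair to hold 3, so 100 + 1 = 101.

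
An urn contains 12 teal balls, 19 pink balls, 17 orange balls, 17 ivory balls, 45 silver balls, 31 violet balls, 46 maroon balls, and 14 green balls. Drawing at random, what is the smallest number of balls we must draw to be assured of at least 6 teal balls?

The worst case draws every non-teal ball first: 19 + 17 + 17 + 45 + 31 + 46 + 14 = 189.
The next 6 draws are then forced to be teal, giving 189 + 6 = 195.

195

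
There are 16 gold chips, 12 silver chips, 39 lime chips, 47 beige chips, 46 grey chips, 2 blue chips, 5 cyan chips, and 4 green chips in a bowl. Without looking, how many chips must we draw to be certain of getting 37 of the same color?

148

In the worst case we take at most 36 of each color, but all 16 gold, all 12 silver, all 2 blue, all 5 cyan, and all 4 green (fewer than 36), giving 16 + 12 + 36 + 36 + 36 + 2 + 5 + 4 = 147.
One more chip then forces some color to 37, so 147 + 1 = 148.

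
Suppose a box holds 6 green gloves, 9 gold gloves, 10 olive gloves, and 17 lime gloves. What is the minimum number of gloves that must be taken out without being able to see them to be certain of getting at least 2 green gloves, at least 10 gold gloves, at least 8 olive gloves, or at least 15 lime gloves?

32

The worst case stops just short of every target: 1 green, 9 gold, 7 olive, 14 lime — 1 + 9 + 7 + 14 = 31 gloves.
One more glove must push some color to its target, so 31 + 1 = 32.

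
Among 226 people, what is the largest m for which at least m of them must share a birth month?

There are 12 months of the year, which serve as the pigeonholes.
If each of the 12 months of the year held at most 18, the total would be at most 12 × 18 = 216 < 226, a contradiction.
So at least one holds ⌈226/12⌉ = 19.

19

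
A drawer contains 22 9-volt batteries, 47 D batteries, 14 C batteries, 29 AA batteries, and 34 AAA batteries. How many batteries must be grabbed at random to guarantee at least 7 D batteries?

The worst case draws every non-D battery first: 22 + 14 + 29 + 34 = 99.
The next 7 draws are then forced to be D, giving 99 + 7 = 106.

106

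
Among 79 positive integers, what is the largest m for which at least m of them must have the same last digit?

There are 10 possible last digits, which serve as the pigeonholes.
If each of the 10 possible last digits held at most 7, the total would be at most 10 × 7 = 70 < 79, a contradiction.
So at least one holds ⌈79/10⌉ = 8.

8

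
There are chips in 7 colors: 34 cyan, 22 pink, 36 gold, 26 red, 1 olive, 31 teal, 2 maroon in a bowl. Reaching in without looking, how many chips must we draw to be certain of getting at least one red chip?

127

The worst case draws every non-red chip first: 34 + 22 + 36 + 1 + 31 + 2 = 126.
The next draw is then forced to be red, giving 126 + 1 = 127.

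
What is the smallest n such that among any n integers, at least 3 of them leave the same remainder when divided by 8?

There are 8 residue classes modulo 8 acting as pigeonholes.
With 8 × 2 = 16 integers we could place exactly 2 in each, with no class reaching 3.
One more forces some class to hold 3, so 16 + 1 = 17.

17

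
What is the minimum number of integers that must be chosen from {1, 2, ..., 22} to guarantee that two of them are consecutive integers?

12

Partition {1, …, 22} into 11 pairs: {1,2}, {3,4}, …, {21,22}.
Choosing 11 integers — say the 11 even numbers 2, 4, …, 22 — takes one from each pair and avoids the property.
Choosing 12 forces two into the same pair by pigeonhole, and those are consecutive. So 12.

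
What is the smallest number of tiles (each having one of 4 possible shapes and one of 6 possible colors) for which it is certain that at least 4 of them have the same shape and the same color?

73

There are 4 × 6 = 24 (shape, color) combinations acting as pigeonholes.
With 24 × 3 = 72 tiles we could place exactly 3 in each, with no (shape, color) pair reaching 4.
One more forces some (shape, color) pair to hold 4, so 72 + 1 = 73.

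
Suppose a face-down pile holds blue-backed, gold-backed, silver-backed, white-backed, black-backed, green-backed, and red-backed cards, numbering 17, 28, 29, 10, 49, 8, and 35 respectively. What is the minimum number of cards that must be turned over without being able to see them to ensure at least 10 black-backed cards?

137

The worst case draws every non-black-backed card first: 17 + 28 + 29 + 10 + 8 + 35 = 127.
The next 10 draws are then forced to be black-backed, giving 127 + 10 = 137.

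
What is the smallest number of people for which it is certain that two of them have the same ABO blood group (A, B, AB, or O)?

5

There are 4 ABO blood groups acting as pigeonholes.
With 4 people we could place one in each, avoiding any repeat.
One more forces some class to hold 2, so 4 + 1 = 5.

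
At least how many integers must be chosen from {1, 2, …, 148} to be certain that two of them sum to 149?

Partition {1, …, 148} into 74 pairs: {1,148}, {2,147}, …, {74,75}.
Choosing 74 integers — say the integers 1 through 74 — takes one from each pair and avoids the property.
Choosing 75 forces two into the same pair by pigeonhole, and those sum to 149. So 75.

75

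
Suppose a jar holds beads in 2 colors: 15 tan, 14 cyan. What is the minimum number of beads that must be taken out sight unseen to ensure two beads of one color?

Treat the 2 colors as pigeonholes.
The worst case takes 1 bead of each color without reaching 2 of any: 2 × 1 = 2.
The next bead must bring some color to 2, so 2 + 1 = 3.

3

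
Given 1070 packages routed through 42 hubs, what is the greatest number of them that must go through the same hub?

26

If each of the 42 hubs held at most 25, the total would be at most 42 × 25 = 1050 < 1070, a contradiction.
So at least one holds ⌈1070/42⌉ = 26.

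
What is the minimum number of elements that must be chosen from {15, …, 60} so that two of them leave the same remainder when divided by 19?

Group the integers by remainder mod 19; there are 19 residue classes, each nonempty in this range.
Choosing one from each class (19 integers) avoids any shared remainder.
One more choice must repeat a class, so two differ by a multiple of 19. Hence 19 + 1 = 20.

20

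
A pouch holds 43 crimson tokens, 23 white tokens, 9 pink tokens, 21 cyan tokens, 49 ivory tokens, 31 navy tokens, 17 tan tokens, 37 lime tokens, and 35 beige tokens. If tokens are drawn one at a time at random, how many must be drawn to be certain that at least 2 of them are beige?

The worst case draws every non-beige token first: 43 + 23 + 9 + 21 + 49 + 31 + 17 + 37 = 230.
The next 2 draws are then forced to be beige, giving 230 + 2 = 232.

232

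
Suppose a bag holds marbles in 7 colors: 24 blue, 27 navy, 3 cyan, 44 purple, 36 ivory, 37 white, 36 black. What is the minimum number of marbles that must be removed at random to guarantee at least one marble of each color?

The hardest color to obtain is cyan: we could draw every other marble first — 207 − 3 = 204 marbles — without a single cyan one.
The next draw must be cyan, so 204 + 1 = 205.

205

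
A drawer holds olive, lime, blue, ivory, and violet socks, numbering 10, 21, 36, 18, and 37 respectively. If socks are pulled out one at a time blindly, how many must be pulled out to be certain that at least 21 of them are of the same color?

Treat the 5 colors as pigeonholes.
In the worst case we take at most 20 of each color, but all 10 olive and all 18 ivory (fewer than 20), giving 10 + 20 + 20 + 18 + 20 = 88.
One more sock then forces some color to 21, so 88 + 1 = 89.

89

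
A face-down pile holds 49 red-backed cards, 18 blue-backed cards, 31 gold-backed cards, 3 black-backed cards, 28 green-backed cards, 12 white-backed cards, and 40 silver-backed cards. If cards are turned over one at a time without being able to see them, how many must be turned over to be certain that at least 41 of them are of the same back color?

Treat the 7 back colors as pigeonholes.
In the worst case we take at most 40 of each back color, but all 18 blue-backed, all 31 gold-backed, all 3 black-backed, all 28 green-backed, and all 12 white-backed (fewer than 40), giving 40 + 18 + 31 + 3 + 28 + 12 + 40 = 172.
One more card then forces some back color to 41, so 172 + 1 = 173.

173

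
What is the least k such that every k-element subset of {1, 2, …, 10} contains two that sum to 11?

Partition {1, …, 10} into 5 pairs: {1,10}, {2,9}, …, {5,6}.
Choosing 5 integers — say the integers 1 through 5 — takes one from each pair and avoids the property.
Choosing 6 forces two into the same pair by pigeonhole, and those sum to 11. So 6.

6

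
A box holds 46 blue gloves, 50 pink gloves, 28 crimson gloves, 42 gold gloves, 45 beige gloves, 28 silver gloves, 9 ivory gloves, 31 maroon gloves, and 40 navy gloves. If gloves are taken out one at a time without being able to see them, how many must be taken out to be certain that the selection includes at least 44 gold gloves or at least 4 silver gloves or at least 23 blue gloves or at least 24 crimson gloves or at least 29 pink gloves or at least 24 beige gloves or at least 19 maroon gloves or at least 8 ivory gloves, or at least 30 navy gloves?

Each of the 9 colors has its own threshold; avoid all of them simultaneously.
The worst case stops just short of every target: 22 blue, 28 pink, 23 crimson, all 42 gold, 23 beige, 3 silver, 7 ivory, 18 maroon, 29 navy — 22 + 28 + 23 + 42 + 23 + 3 + 7 + 18 + 29 = 195 gloves.
One more glove must push some color to its target, so 195 + 1 = 196.

196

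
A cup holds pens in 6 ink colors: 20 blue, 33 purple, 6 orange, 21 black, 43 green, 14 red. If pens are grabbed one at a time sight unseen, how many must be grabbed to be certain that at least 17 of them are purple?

The worst case draws every non-purple pen first: 20 + 6 + 21 + 43 + 14 = 104.
The next 17 draws are then forced to be purple, giving 104 + 17 = 121.

121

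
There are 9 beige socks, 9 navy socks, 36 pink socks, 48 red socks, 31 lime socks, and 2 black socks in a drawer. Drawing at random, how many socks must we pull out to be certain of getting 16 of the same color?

66

In the worst case we take at most 15 of each color, but all 9 beige, all 9 navy, and all 2 black (fewer than 15), giving 9 + 9 + 15 + 15 + 15 + 2 = 65.
One more sock then forces some color to 16, so 65 + 1 = 66.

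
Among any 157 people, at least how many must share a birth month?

The 157 people fall into 12 months of the year.
If each of the 12 months of the year held at most 13, the total would be at most 12 × 13 = 156 < 157, a contradiction.
So at least one holds ⌈157/12⌉ = 14.

14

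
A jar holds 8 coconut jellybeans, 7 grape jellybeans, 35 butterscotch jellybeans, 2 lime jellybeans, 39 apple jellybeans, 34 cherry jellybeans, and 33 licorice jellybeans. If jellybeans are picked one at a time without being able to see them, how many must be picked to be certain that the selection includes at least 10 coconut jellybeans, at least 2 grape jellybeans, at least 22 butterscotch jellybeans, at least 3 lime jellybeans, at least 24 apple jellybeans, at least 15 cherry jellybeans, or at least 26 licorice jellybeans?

95

Each of the 7 flavors has its own threshold; avoid all of them simultaneously.
The worst case stops just short of every target: all 8 coconut, 1 grape, 21 butterscotch, 2 lime, 23 apple, 14 cherry, 25 licorice — 8 + 1 + 21 + 2 + 23 + 14 + 25 = 94 jellybeans.
One more jellybean must push some flavor to its target, so 94 + 1 = 95.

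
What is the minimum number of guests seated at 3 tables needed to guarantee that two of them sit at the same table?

4

There are 3 tables acting as pigeonholes.
With 3 guests we could place one in each, avoiding any repeat.
One more forces some class to hold 2, so 3 + 1 = 4.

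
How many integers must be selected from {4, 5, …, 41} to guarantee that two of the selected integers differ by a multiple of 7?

8

Group the integers by remainder mod 7; there are 7 residue classes, each nonempty in this range.
Choosing one from each class (7 integers) avoids any shared remainder.
One more choice must repeat a class, so two differ by a multiple of 7. Hence 7 + 1 = 8.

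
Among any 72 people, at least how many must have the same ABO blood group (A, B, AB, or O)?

18

If each of the 4 ABO blood groups held at most 17, the total would be at most 4 × 17 = 68 < 72, a contradiction.
So at least one holds ⌈72/4⌉ = 18.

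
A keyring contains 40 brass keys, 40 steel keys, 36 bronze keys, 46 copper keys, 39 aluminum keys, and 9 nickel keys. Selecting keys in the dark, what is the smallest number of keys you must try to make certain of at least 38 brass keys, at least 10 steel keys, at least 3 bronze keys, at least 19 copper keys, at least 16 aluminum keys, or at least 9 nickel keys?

Each of the 6 types has its own threshold; avoid all of them simultaneously.
The worst case stops just short of every target: 37 brass, 9 steel, 2 bronze, 18 copper, 15 aluminum, 8 nickel — 37 + 9 + 2 + 18 + 15 + 8 = 89 keys.
One more key must push some type to its target, so 89 + 1 = 90.

90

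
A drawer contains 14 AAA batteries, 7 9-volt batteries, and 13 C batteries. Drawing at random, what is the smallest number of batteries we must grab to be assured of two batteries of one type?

4

The worst case takes 1 battery of each type without reaching 2 of any: 3 × 1 = 3.
The next battery must bring some type to 2, so 3 + 1 = 4.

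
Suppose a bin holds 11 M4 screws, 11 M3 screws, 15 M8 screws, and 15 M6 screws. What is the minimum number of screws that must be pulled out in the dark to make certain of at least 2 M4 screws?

The worst case draws every non-M4 screw first: 11 + 15 + 15 = 41.
The next 2 draws are then forced to be M4, giving 41 + 2 = 43.

43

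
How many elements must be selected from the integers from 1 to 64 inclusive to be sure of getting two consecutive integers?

Partition {1, …, 64} into 32 pairs: {1,2}, {3,4}, …, {63,64}.
Choosing 32 integers — say the 32 even numbers 2, 4, …, 64 — takes one from each pair and avoids the property.
Choosing 33 forces two into the same pair by pigeonhole, and those are consecutive. So 33.

33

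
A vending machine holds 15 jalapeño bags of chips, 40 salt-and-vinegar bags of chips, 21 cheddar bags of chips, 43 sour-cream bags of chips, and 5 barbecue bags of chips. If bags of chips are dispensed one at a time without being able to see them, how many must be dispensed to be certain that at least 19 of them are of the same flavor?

Treat the 5 flavors as pigeonholes.
In the worst case we take at most 18 of each flavor, but all 15 jalapeño and all 5 barbecue (fewer than 18), giving 15 + 18 + 18 + 18 + 5 = 74.
One more bag of chips then forces some flavor to 19, so 74 + 1 = 75.

75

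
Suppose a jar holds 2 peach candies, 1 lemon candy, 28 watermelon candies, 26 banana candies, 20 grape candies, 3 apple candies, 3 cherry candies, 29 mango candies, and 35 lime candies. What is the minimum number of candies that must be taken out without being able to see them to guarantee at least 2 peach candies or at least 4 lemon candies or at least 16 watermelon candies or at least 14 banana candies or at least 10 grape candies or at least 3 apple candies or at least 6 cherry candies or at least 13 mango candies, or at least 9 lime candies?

The worst case stops just short of every target: 1 peach, all 1 lemon, 15 watermelon, 13 banana, 9 grape, 2 apple, all 3 cherry, 12 mango, 8 lime — 1 + 1 + 15 + 13 + 9 + 2 + 3 + 12 + 8 = 64 candies.
One more candy must push some flavor to its target, so 64 + 1 = 65.

65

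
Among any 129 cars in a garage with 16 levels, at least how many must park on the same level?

9

The 129 cars fall into 16 levels.
If each of the 16 levels held at most 8, the total would be at most 16 × 8 = 128 < 129, a contradiction.
So at least one holds ⌈129/16⌉ = 9.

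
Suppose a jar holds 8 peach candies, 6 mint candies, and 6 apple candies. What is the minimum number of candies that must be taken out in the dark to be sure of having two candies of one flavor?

4

Treat the 3 flavors as pigeonholes.
The worst case takes 1 candy of each flavor without reaching 2 of any: 3 × 1 = 3.
The next candy must bring some flavor to 2, so 3 + 1 = 4.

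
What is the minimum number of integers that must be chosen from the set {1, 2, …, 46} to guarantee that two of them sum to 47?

Partition {1, …, 46} into 23 pairs: {1,46}, {2,45}, …, {23,24}.
Choosing 23 integers — say the integers 1 through 23 — takes one from each pair and avoids the property.
Choosing 24 forces two into the same pair by pigeonhole, and those sum to 47. So 24.

24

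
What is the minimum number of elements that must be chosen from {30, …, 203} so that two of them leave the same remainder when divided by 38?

Use the pigeonhole principle on residue classes: group the integers by remainder mod 38; there are 38 residue classes, each nonempty in this range.
Choosing one from each class (38 integers) avoids any shared remainder.
One more choice must repeat a class, so two differ by a multiple of 38. Hence 38 + 1 = 39.

39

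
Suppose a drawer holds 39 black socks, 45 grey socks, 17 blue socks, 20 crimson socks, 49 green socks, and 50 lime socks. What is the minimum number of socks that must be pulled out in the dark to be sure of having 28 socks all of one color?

146

In the worst case we take at most 27 of each color, but all 17 blue and all 20 crimson (fewer than 27), giving 27 + 27 + 17 + 20 + 27 + 27 = 145.
One more sock then forces some color to 28, so 145 + 1 = 146.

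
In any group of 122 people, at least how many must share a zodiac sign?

11

The 122 people fall into 12 zodiac signs.
If each of the 12 zodiac signs held at most 10, the total would be at most 12 × 10 = 120 < 122, a contradiction.
So at least one holds ⌈122/12⌉ = 11.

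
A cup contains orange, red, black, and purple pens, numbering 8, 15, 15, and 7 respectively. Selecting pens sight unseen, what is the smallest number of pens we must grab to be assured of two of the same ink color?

Treat the 4 ink colors as pigeonholes.
The worst case takes 1 pen of each ink color without reaching 2 of any: 4 × 1 = 4.
The next pen must bring some ink color to 2, so 4 + 1 = 5.

5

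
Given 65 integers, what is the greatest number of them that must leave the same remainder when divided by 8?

The 65 integers fall into 8 residue classes modulo 8.
If each of the 8 residue classes modulo 8 held at most 8, the total would be at most 8 × 8 = 64 < 65, a contradiction.
So at least one holds ⌈65/8⌉ = 9.

9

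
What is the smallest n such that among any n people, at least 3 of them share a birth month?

25

There are 12 months of the year acting as pigeonholes.
With 12 × 2 = 24 people we could place exactly 2 in each, with no class reaching 3.
One more forces some class to hold 3, so 24 + 1 = 25.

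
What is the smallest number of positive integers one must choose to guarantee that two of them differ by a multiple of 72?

Use the pigeonhole principle on residue classes: two integers differ by a multiple of 72 exactly when they share a remainder mod 72.
There are 72 residue classes mod 72, so 72 integers can all lie in distinct classes.
One more integer must repeat a residue, giving a difference divisible by 72. So n = 72 + 1 = 73.

73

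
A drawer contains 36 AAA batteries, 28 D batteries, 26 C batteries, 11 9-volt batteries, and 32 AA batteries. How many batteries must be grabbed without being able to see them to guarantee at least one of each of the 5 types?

123

The hardest type to obtain is 9-volt: we could draw every other battery first — 133 − 11 = 122 batteries — without a single 9-volt one.
The next draw must be 9-volt, so 122 + 1 = 123.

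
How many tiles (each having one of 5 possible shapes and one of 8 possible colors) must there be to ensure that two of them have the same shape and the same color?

There are 5 × 8 = 40 (shape, color) combinations acting as pigeonholes.
With 40 tiles we could place one in each, avoiding any repeat.
One more forces some (shape, color) pair to hold 2, so 40 + 1 = 41.

41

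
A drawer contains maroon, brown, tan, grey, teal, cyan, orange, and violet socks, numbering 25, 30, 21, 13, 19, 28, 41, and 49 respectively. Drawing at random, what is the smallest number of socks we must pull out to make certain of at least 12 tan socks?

217

The worst case draws every non-tan sock first: 25 + 30 + 13 + 19 + 28 + 41 + 49 = 205.
The next 12 draws are then forced to be tan, giving 205 + 12 = 217.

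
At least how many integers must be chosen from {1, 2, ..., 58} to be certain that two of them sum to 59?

Partition {1, …, 58} into 29 pairs: {1,58}, {2,57}, …, {29,30}.
Choosing 29 integers — say the integers 1 through 29 — takes one from each pair and avoids the property.
Choosing 30 forces two into the same pair by pigeonhole, and those sum to 59. So 30.

30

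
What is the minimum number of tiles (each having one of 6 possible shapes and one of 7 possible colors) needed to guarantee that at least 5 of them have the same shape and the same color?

There are 6 × 7 = 42 (shape, color) combinations acting as pigeonholes.
With 42 × 4 = 168 tiles we could place exactly 4 in each, with no (shape, color) pair reaching 5.
One more forces some (shape, color) pair to hold 5, so 168 + 1 = 169.

169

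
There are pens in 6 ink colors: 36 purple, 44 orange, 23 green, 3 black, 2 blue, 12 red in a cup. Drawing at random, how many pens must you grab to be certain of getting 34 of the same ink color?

Treat the 6 ink colors as pigeonholes.
In the worst case we take at most 33 of each ink color, but all 23 green, all 3 black, all 2 blue, and all 12 red (fewer than 33), giving 33 + 33 + 23 + 3 + 2 + 12 = 106.
One more pen then forces some ink color to 34, so 106 + 1 = 107.

107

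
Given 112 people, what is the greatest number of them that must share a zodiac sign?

10

There are 12 zodiac signs, which serve as the pigeonholes.
If each of the 12 zodiac signs held at most 9, the total would be at most 12 × 9 = 108 < 112, a contradiction.
So at least one holds ⌈112/12⌉ = 10.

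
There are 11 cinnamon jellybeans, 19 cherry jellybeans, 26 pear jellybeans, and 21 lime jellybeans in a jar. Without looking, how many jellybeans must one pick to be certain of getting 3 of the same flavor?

9

Treat the 4 flavors as pigeonholes.
The worst case takes 2 jellybeans of each flavor without reaching 3 of any: 4 × 2 = 8.
The next jellybean must bring some flavor to 3, so 8 + 1 = 9.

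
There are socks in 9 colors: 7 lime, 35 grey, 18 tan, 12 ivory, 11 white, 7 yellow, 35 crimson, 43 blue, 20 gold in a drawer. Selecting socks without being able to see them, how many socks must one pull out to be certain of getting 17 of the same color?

In the worst case we take at most 16 of each color, but all 7 lime, all 12 ivory, all 11 white, and all 7 yellow (fewer than 16), giving 7 + 16 + 16 + 12 + 11 + 7 + 16 + 16 + 16 = 117.
One more sock then forces some color to 17, so 117 + 1 = 118.

118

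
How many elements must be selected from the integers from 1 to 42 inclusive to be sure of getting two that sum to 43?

Partition {1, …, 42} into 21 pairs: {1,42}, {2,41}, …, {21,22}.
Choosing 21 integers — say the integers 1 through 21 — takes one from each pair and avoids the property.
Choosing 22 forces two into the same pair by pigeonhole, and those sum to 43. So 22.

22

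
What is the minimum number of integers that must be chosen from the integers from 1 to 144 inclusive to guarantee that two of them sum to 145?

Partition {1, …, 144} into 72 pairs: {1,144}, {2,143}, …, {72,73}.
Choosing 72 integers — say the integers 1 through 72 — takes one from each pair and avoids the property.
Choosing 73 forces two into the same pair by pigeonhole, and those sum to 145. So 73.

73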